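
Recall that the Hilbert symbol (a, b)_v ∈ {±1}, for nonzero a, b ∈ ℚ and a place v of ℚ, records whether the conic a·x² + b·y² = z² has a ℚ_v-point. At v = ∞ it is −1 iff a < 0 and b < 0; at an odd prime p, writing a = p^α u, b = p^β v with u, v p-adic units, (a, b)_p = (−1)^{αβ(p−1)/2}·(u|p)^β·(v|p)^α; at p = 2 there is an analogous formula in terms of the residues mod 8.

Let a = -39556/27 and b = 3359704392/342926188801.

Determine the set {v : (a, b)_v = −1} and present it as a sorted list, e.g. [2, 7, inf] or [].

(a, b) ≡ (-29667, 2) mod (ℚ^×)²; places V = {2, 3, 7, 11, 17, 19, 23, 29, 31, 37, ∞}.
(a,b)_7: α=0, u≡6; β=-4, v≡4 (mod 7); (6|7)=-1, (4|7)=+1; sign (−1)^0·-1^-4·+1^0 = +1.
(a,b)_11: α=1, u≡9; β=2, v≡2 (mod 11); (9|11)=+1, (2|11)=-1; sign (−1)^0·+1^2·-1^1 = -1.
(a,b)_23: α=0, u≡1; β=2, v≡18 (mod 23); (1|23)=+1, (18|23)=+1; sign (−1)^0·+1^2·+1^0 = +1.
(a,b)_2: α=2, β=3; u≡5, v≡1 (mod 8); ε(u)ε(v)=0·0, αω(v)=2·0, βω(u)=3·1; sum ≡ 1  ⇒  -1.
(a,b)_17: α=0, u≡2; β=-2, v≡13 (mod 17); (2|17)=+1, (13|17)=+1; sign (−1)^0·+1^-2·+1^0 = +1.
(a,b)_19: α=0, u≡5; β=-2, v≡2 (mod 19); (5|19)=+1, (2|19)=-1; sign (−1)^0·+1^-2·-1^0 = +1.
(a,b)_3: α=-3, u≡2; β=8, v≡2 (mod 3); (2|3)=-1, (2|3)=-1; sign (−1)^0·-1^8·-1^-3 = -1.
(a,b)_29: α=1, u≡15; β=0, v≡26 (mod 29); (15|29)=-1, (26|29)=-1; sign (−1)^0·-1^0·-1^1 = -1.
(a,b)_31: α=1, u≡9; β=0, v≡18 (mod 31); (9|31)=+1, (18|31)=+1; sign (−1)^0·+1^0·+1^1 = +1.
(a,b)_37: α=0, u≡4; β=-2, v≡18 (mod 37); (4|37)=+1, (18|37)=-1; sign (−1)^0·+1^-2·-1^0 = +1.
(a,b)_∞: sgn(-29667)=−, sgn(2)=+, so +1.
(-29667, 2 / ℚ) ramifies at {2, 3, 11, 29}: a division algebra.

[2, 3, 11, 29]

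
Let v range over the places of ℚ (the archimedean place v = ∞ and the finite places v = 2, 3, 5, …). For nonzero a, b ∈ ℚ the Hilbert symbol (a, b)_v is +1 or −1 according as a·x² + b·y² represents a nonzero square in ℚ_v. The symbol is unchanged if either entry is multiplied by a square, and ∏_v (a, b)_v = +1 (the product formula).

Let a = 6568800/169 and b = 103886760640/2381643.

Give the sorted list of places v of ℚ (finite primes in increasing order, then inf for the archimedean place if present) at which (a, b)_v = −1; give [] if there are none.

[5, 17]

Mod squares: a ≡ 16422, b ≡ 345. Check v ∈ {∞, 2, 3, 5, 7, 11, 13, 17, 23}.
v=7: a=7^1·(≡1), b=7^0·(≡1) mod 7; (1|7)=+1, (1|7)=+1; (−1)^{1·0·3}·(+1)^0·(+1)^1 = +1.
v=∞: 16422 > 0 and 345 > 0  ⇒  (a,b)_∞ = +1.
v=2: v_2(a)=5, v_2(b)=6; units ≡ 3, 1 (mod 8); ε·ε+αω+βω = 1·0+5·0+6·1 ≡ 0  ⇒  (a,b)_2 = +1.
v=3: a=3^1·(≡2), b=3^-9·(≡1) mod 3; (2|3)=-1, (1|3)=+1; (−1)^{1·-9·1}·(-1)^-9·(+1)^1 = +1.
v=5: a=5^2·(≡3), b=5^1·(≡1) mod 5; (3|5)=-1, (1|5)=+1; (−1)^{2·1·2}·(-1)^1·(+1)^2 = -1.
v=13: a=13^-2·(≡4), b=13^2·(≡11) mod 13; (4|13)=+1, (11|13)=-1; (−1)^{-2·2·6}·(+1)^2·(-1)^-2 = +1.
v=11: a=11^0·(≡10), b=11^-2·(≡9) mod 11; (10|11)=-1, (9|11)=+1; (−1)^{0·-2·5}·(-1)^-2·(+1)^0 = +1.
v=17: a=17^1·(≡10), b=17^4·(≡14) mod 17; (10|17)=-1, (14|17)=-1; (−1)^{1·4·8}·(-1)^4·(-1)^1 = -1.
v=23: a=23^1·(≡4), b=23^1·(≡15) mod 23; (4|23)=+1, (15|23)=-1; (−1)^{1·1·11}·(+1)^1·(-1)^1 = +1.
|Ram(16422, 345)| = 2, even; anisotropic at {5, 17}.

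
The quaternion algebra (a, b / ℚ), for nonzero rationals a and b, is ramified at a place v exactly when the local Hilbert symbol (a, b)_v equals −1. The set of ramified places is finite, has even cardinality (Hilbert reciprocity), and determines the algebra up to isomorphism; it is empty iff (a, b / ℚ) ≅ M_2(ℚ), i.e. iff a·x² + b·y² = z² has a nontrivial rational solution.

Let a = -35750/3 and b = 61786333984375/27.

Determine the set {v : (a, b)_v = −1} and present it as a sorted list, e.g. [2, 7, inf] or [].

[2, 3, 5, 11, 13, 17]

(a, b) ≡ (-4290, 23205) mod (ℚ^×)²; places V = {2, 3, 5, 7, 11, 13, 17, ∞}.
(a,b)_7: α=0, u≡2; β=1, v≡1 (mod 7); (2|7)=+1, (1|7)=+1; sign (−1)^0·+1^1·+1^0 = +1.
(a,b)_∞: sgn(-4290)=−, sgn(23205)=+, so +1.
(a,b)_3: α=-1, u≡1; β=-3, v≡1 (mod 3); (1|3)=+1, (1|3)=+1; sign (−1)^1·+1^-3·+1^-1 = -1.
(a,b)_2: α=1, β=0; u≡7, v≡5 (mod 8); ε(u)ε(v)=1·0, αω(v)=1·1, βω(u)=0·0; sum ≡ 1  ⇒  -1.
(a,b)_11: α=1, u≡2; β=2, v≡2 (mod 11); (2|11)=-1, (2|11)=-1; sign (−1)^0·-1^2·-1^1 = -1.
(a,b)_17: α=0, u≡6; β=1, v≡6 (mod 17); (6|17)=-1, (6|17)=-1; sign (−1)^0·-1^1·-1^0 = -1.
(a,b)_13: α=1, u≡2; β=3, v≡1 (mod 13); (2|13)=-1, (1|13)=+1; sign (−1)^0·-1^3·+1^1 = -1.
(a,b)_5: α=3, u≡3; β=9, v≡4 (mod 5); (3|5)=-1, (4|5)=+1; sign (−1)^0·-1^9·+1^3 = -1.
|Ram(-4290, 23205)| = 6, even; anisotropic at {2, 3, 5, 11, 13, 17}.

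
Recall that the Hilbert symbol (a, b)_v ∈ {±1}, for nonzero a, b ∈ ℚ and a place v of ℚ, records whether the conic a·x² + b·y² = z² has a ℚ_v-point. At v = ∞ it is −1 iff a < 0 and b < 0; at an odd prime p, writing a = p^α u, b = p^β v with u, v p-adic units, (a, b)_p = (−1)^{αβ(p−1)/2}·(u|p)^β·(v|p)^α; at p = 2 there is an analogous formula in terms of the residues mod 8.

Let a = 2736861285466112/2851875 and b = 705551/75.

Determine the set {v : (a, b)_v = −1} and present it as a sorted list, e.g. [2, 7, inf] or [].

[3, 17]

Mod squares: a ≡ 51, b ≡ 357. Check v ∈ {∞, 2, 3, 5, 7, 11, 13, 17}.
v=17: a=17^5·(≡11), b=17^1·(≡13) mod 17; (11|17)=-1, (13|17)=+1; (−1)^{5·1·8}·(-1)^1·(+1)^5 = -1.
v=11: a=11^0·(≡6), b=11^2·(≡5) mod 11; (6|11)=-1, (5|11)=+1; (−1)^{0·2·5}·(-1)^2·(+1)^0 = +1.
v=3: a=3^-3·(≡2), b=3^-1·(≡2) mod 3; (2|3)=-1, (2|3)=-1; (−1)^{-3·-1·1}·(-1)^-1·(-1)^-3 = -1.
v=5: a=5^-4·(≡4), b=5^-2·(≡2) mod 5; (4|5)=+1, (2|5)=-1; (−1)^{-4·-2·2}·(+1)^-2·(-1)^-4 = +1.
v=∞: 51 > 0 and 357 > 0  ⇒  (a,b)_∞ = +1.
v=7: a=7^6·(≡4), b=7^3·(≡4) mod 7; (4|7)=+1, (4|7)=+1; (−1)^{6·3·3}·(+1)^3·(+1)^6 = +1.
v=2: v_2(a)=14, v_2(b)=0; units ≡ 3, 5 (mod 8); ε·ε+αω+βω = 1·0+14·1+0·1 ≡ 0  ⇒  (a,b)_2 = +1.
v=13: a=13^-2·(≡12), b=13^0·(≡8) mod 13; (12|13)=+1, (8|13)=-1; (−1)^{-2·0·6}·(+1)^0·(-1)^-2 = +1.
(51, 357 / ℚ) ramifies at {3, 17}: a division algebra.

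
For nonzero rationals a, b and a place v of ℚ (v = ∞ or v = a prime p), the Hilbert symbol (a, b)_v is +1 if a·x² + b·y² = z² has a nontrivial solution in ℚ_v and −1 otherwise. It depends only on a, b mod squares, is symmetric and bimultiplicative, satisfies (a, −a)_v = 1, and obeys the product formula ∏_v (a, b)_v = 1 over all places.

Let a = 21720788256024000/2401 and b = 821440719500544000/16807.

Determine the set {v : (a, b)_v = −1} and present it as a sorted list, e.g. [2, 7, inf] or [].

[2, 5, 7, 11, 13, 19, 23, 31]

(a, b) ≡ (67735, 135605470) mod (ℚ^×)²; places V = {2, 3, 5, 7, 11, 13, 19, 23, 31, ∞}.
(a,b)_5: α=3, u≡2; β=3, v≡1 (mod 5); (2|5)=-1, (1|5)=+1; sign (−1)^0·-1^3·+1^3 = -1.
(a,b)_11: α=4, u≡8; β=3, v≡4 (mod 11); (8|11)=-1, (4|11)=+1; sign (−1)^0·-1^3·+1^4 = -1.
(a,b)_3: α=4, u≡1; β=4, v≡1 (mod 3); (1|3)=+1, (1|3)=+1; sign (−1)^0·+1^4·+1^4 = +1.
(a,b)_∞: sgn(67735)=+, sgn(135605470)=+, so +1.
(a,b)_13: α=2, u≡5; β=3, v≡9 (mod 13); (5|13)=-1, (9|13)=+1; sign (−1)^0·-1^3·+1^2 = -1.
(a,b)_7: α=-4, u≡3; β=-5, v≡4 (mod 7); (3|7)=-1, (4|7)=+1; sign (−1)^0·-1^-5·+1^-4 = -1.
(a,b)_23: α=1, u≡1; β=1, v≡6 (mod 23); (1|23)=+1, (6|23)=+1; sign (−1)^1·+1^1·+1^1 = -1.
(a,b)_31: α=1, u≡3; β=1, v≡15 (mod 31); (3|31)=-1, (15|31)=-1; sign (−1)^1·-1^1·-1^1 = -1.
(a,b)_19: α=1, u≡3; β=1, v≡13 (mod 19); (3|19)=-1, (13|19)=-1; sign (−1)^1·-1^1·-1^1 = -1.
(a,b)_2: α=6, β=11; u≡7, v≡7 (mod 8); ε(u)ε(v)=1·1, αω(v)=6·0, βω(u)=11·0; sum ≡ 1  ⇒  -1.
Ram(67735, 135605470) = {2, 5, 7, 11, 13, 19, 23, 31}; no ℚ_2-point on the conic.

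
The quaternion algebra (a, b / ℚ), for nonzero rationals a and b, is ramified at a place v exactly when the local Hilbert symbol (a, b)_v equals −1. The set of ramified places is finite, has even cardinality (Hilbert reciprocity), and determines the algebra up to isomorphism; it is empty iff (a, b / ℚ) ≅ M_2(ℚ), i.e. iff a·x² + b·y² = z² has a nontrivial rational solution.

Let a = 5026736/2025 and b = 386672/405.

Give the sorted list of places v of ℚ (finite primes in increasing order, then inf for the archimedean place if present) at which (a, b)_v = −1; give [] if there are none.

[2, 13]

(a, b) ≡ (11, 715) mod (ℚ^×)²; places V = {2, 3, 5, 11, 13, ∞}.
(a,b)_∞: sgn(11)=+, sgn(715)=+, so +1.
(a,b)_11: α=1, u≡3; β=1, v≡2 (mod 11); (3|11)=+1, (2|11)=-1; sign (−1)^1·+1^1·-1^1 = +1.
(a,b)_3: α=-4, u≡2; β=-4, v≡1 (mod 3); (2|3)=-1, (1|3)=+1; sign (−1)^0·-1^-4·+1^-4 = +1.
(a,b)_2: α=4, β=4; u≡3, v≡3 (mod 8); ε(u)ε(v)=1·1, αω(v)=4·1, βω(u)=4·1; sum ≡ 1  ⇒  -1.
(a,b)_13: α=4, u≡2; β=3, v≡10 (mod 13); (2|13)=-1, (10|13)=+1; sign (−1)^0·-1^3·+1^4 = -1.
(a,b)_5: α=-2, u≡1; β=-1, v≡2 (mod 5); (1|5)=+1, (2|5)=-1; sign (−1)^0·+1^-1·-1^-2 = +1.
|Ram(11, 715)| = 2, even; anisotropic at {2, 13}.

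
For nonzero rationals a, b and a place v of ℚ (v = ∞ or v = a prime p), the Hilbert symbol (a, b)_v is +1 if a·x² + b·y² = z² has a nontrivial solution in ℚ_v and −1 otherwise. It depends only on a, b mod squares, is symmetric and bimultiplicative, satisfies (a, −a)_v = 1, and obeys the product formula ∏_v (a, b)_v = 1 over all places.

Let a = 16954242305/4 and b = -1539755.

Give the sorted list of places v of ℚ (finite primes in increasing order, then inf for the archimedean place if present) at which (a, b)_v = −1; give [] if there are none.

[7, 37]

(a, b) ≡ (2859545, -1539755) mod (ℚ^×)²; places V = {2, 5, 7, 11, 13, 29, 37, 41, ∞}.
(a,b)_7: α=2, u≡5; β=1, v≡3 (mod 7); (5|7)=-1, (3|7)=-1; sign (−1)^0·-1^1·-1^2 = -1.
(a,b)_5: α=1, u≡4; β=1, v≡4 (mod 5); (4|5)=+1, (4|5)=+1; sign (−1)^0·+1^1·+1^1 = +1.
(a,b)_∞: sgn(2859545)=+, sgn(-1539755)=−, so +1.
(a,b)_37: α=1, u≡19; β=1, v≡10 (mod 37); (19|37)=-1, (10|37)=+1; sign (−1)^0·-1^1·+1^1 = -1.
(a,b)_11: α=2, u≡6; β=0, v≡3 (mod 11); (6|11)=-1, (3|11)=+1; sign (−1)^0·-1^0·+1^2 = +1.
(a,b)_29: α=1, u≡9; β=1, v≡4 (mod 29); (9|29)=+1, (4|29)=+1; sign (−1)^0·+1^1·+1^1 = +1.
(a,b)_13: α=1, u≡11; β=0, v≡4 (mod 13); (11|13)=-1, (4|13)=+1; sign (−1)^0·-1^0·+1^1 = +1.
(a,b)_2: α=-2, β=0; u≡1, v≡5 (mod 8); ε(u)ε(v)=0·0, αω(v)=-2·1, βω(u)=0·0; sum ≡ 0  ⇒  +1.
(a,b)_41: α=1, u≡25; β=1, v≡1 (mod 41); (25|41)=+1, (1|41)=+1; sign (−1)^0·+1^1·+1^1 = +1.
Ram(2859545, -1539755) = {7, 37}; no ℚ_7-point on the conic.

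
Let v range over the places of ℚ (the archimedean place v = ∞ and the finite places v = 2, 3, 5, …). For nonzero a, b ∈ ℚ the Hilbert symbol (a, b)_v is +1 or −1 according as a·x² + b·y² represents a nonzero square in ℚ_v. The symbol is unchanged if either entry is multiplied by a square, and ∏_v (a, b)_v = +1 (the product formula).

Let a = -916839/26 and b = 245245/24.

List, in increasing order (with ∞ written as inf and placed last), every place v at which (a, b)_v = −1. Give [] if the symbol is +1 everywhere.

[2, 3, 7, 13]

Mod squares: a ≡ -6006, b ≡ 30030. Check v ∈ {∞, 2, 3, 5, 7, 11, 13}.
v=7: a=7^3·(≡3), b=7^3·(≡5) mod 7; (3|7)=-1, (5|7)=-1; (−1)^{3·3·3}·(-1)^3·(-1)^3 = -1.
v=2: v_2(a)=-1, v_2(b)=-3; units ≡ 5, 7 (mod 8); ε·ε+αω+βω = 0·1+-1·0+-3·1 ≡ 1  ⇒  (a,b)_2 = -1.
v=13: a=13^-1·(≡6), b=13^1·(≡12) mod 13; (6|13)=-1, (12|13)=+1; (−1)^{-1·1·6}·(-1)^1·(+1)^-1 = -1.
v=11: a=11^1·(≡5), b=11^1·(≡10) mod 11; (5|11)=+1, (10|11)=-1; (−1)^{1·1·5}·(+1)^1·(-1)^1 = +1.
v=∞: -6006 < 0 and 30030 > 0  ⇒  (a,b)_∞ = +1.
v=3: a=3^5·(≡2), b=3^-1·(≡2) mod 3; (2|3)=-1, (2|3)=-1; (−1)^{5·-1·1}·(-1)^-1·(-1)^5 = -1.
v=5: a=5^0·(≡1), b=5^1·(≡1) mod 5; (1|5)=+1, (1|5)=+1; (−1)^{0·1·2}·(+1)^1·(+1)^0 = +1.
(-6006, 30030 / ℚ) ramifies at {2, 3, 7, 13}: a division algebra.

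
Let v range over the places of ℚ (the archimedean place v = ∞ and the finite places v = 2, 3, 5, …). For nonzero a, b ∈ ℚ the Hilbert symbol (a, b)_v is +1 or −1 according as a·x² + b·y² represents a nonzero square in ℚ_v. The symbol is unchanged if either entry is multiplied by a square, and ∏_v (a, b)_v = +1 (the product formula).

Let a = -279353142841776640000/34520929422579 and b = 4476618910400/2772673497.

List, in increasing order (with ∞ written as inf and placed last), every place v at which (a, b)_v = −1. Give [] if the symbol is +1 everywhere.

[13, 19]

(a, b) ≡ (-19, 5083) mod (ℚ^×)²; places V = {2, 3, 5, 7, 11, 13, 17, 19, 23, 31, 43, ∞}.
(a,b)_11: α=0, u≡9; β=-2, v≡3 (mod 11); (9|11)=+1, (3|11)=+1; sign (−1)^0·+1^-2·+1^0 = +1.
(a,b)_17: α=0, u≡13; β=-1, v≡14 (mod 17); (13|17)=+1, (14|17)=-1; sign (−1)^0·+1^-1·-1^0 = +1.
(a,b)_23: α=4, u≡3; β=3, v≡11 (mod 23); (3|23)=+1, (11|23)=-1; sign (−1)^0·+1^3·-1^4 = +1.
(a,b)_31: α=2, u≡11; β=0, v≡27 (mod 31); (11|31)=-1, (27|31)=-1; sign (−1)^0·-1^0·-1^2 = +1.
(a,b)_5: α=4, u≡4; β=2, v≡3 (mod 5); (4|5)=+1, (3|5)=-1; sign (−1)^0·+1^2·-1^4 = +1.
(a,b)_3: α=-12, u≡2; β=-6, v≡1 (mod 3); (2|3)=-1, (1|3)=+1; sign (−1)^0·-1^-6·+1^-12 = +1.
(a,b)_43: α=-4, u≡21; β=-2, v≡9 (mod 43); (21|43)=+1, (9|43)=+1; sign (−1)^0·+1^-2·+1^-4 = +1.
(a,b)_2: α=12, β=6; u≡5, v≡3 (mod 8); ε(u)ε(v)=0·1, αω(v)=12·1, βω(u)=6·1; sum ≡ 0  ⇒  +1.
(a,b)_7: α=4, u≡4; β=2, v≡2 (mod 7); (4|7)=+1, (2|7)=+1; sign (−1)^0·+1^2·+1^4 = +1.
(a,b)_13: α=2, u≡7; β=1, v≡12 (mod 13); (7|13)=-1, (12|13)=+1; sign (−1)^0·-1^1·+1^2 = -1.
(a,b)_19: α=-1, u≡18; β=2, v≡14 (mod 19); (18|19)=-1, (14|19)=-1; sign (−1)^0·-1^2·-1^-1 = -1.
(a,b)_∞: sgn(-19)=−, sgn(5083)=+, so +1.
Ram(-19, 5083) = {13, 19}; no ℚ_13-point on the conic.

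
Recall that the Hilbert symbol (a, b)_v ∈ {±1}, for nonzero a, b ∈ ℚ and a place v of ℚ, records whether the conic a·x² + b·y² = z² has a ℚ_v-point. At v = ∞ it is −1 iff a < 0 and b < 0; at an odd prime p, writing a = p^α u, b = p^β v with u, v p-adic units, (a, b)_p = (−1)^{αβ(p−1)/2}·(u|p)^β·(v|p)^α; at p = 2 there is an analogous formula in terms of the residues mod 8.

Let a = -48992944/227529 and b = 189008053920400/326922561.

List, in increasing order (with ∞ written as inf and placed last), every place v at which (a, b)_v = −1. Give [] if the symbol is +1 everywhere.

Mod squares: a ≡ -62491, b ≡ 1. Check v ∈ {∞, 2, 3, 5, 7, 11, 13, 19, 23, 41, 53}.
v=23: a=23^1·(≡19), b=23^2·(≡8) mod 23; (19|23)=-1, (8|23)=+1; (−1)^{1·2·11}·(-1)^2·(+1)^1 = +1.
v=∞: -62491 < 0 and 1 > 0  ⇒  (a,b)_∞ = +1.
v=3: a=3^-4·(≡2), b=3^-4·(≡1) mod 3; (2|3)=-1, (1|3)=+1; (−1)^{-4·-4·1}·(-1)^-4·(+1)^-4 = +1.
v=2: v_2(a)=4, v_2(b)=4; units ≡ 5, 1 (mod 8); ε·ε+αω+βω = 0·0+4·0+4·1 ≡ 0  ⇒  (a,b)_2 = +1.
v=7: a=7^2·(≡3), b=7^-4·(≡2) mod 7; (3|7)=-1, (2|7)=+1; (−1)^{2·-4·3}·(-1)^-4·(+1)^2 = +1.
v=11: a=11^1·(≡8), b=11^4·(≡5) mod 11; (8|11)=-1, (5|11)=+1; (−1)^{1·4·5}·(-1)^4·(+1)^1 = +1.
v=19: a=19^1·(≡7), b=19^2·(≡6) mod 19; (7|19)=+1, (6|19)=+1; (−1)^{1·2·9}·(+1)^2·(+1)^1 = +1.
v=13: a=13^1·(≡4), b=13^2·(≡12) mod 13; (4|13)=+1, (12|13)=+1; (−1)^{1·2·6}·(+1)^2·(+1)^1 = +1.
v=5: a=5^0·(≡4), b=5^2·(≡1) mod 5; (4|5)=+1, (1|5)=+1; (−1)^{0·2·2}·(+1)^2·(+1)^0 = +1.
v=53: a=53^-2·(≡47), b=53^0·(≡16) mod 53; (47|53)=+1, (16|53)=+1; (−1)^{-2·0·26}·(+1)^0·(+1)^-2 = +1.
v=41: a=41^0·(≡29), b=41^-2·(≡18) mod 41; (29|41)=-1, (18|41)=+1; (−1)^{0·-2·20}·(-1)^-2·(+1)^0 = +1.
Every local symbol is +1, so the conic -62491·x² + 1·y² = z² has ℚ_v-points for all v and hence a ℚ-point; (a, b / ℚ) ≅ M_2(ℚ).

[]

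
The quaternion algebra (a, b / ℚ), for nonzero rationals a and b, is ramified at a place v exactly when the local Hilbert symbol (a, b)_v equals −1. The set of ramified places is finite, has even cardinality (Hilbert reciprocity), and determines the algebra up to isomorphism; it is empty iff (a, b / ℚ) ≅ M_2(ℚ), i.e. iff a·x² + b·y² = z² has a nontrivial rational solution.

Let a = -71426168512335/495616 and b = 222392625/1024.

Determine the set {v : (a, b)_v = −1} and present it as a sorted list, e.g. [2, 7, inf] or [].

(a, b) ≡ (-25935, 3705) mod (ℚ^×)²; places V = {2, 3, 5, 7, 11, 13, 17, 19, ∞}.
(a,b)_5: α=1, u≡3; β=3, v≡4 (mod 5); (3|5)=-1, (4|5)=+1; sign (−1)^0·-1^3·+1^1 = -1.
(a,b)_2: α=-12, β=-10; u≡1, v≡1 (mod 8); ε(u)ε(v)=0·0, αω(v)=-12·0, βω(u)=-10·0; sum ≡ 0  ⇒  +1.
(a,b)_3: α=5, u≡1; β=1, v≡2 (mod 3); (1|3)=+1, (2|3)=-1; sign (−1)^1·+1^1·-1^5 = +1.
(a,b)_17: α=2, u≡7; β=0, v≡9 (mod 17); (7|17)=-1, (9|17)=+1; sign (−1)^0·-1^0·+1^2 = +1.
(a,b)_11: α=-2, u≡3; β=0, v≡4 (mod 11); (3|11)=+1, (4|11)=+1; sign (−1)^0·+1^0·+1^-2 = +1.
(a,b)_19: α=1, u≡3; β=1, v≡9 (mod 19); (3|19)=-1, (9|19)=+1; sign (−1)^1·-1^1·+1^1 = +1.
(a,b)_∞: sgn(-25935)=−, sgn(3705)=+, so +1.
(a,b)_13: α=1, u≡7; β=1, v≡10 (mod 13); (7|13)=-1, (10|13)=+1; sign (−1)^0·-1^1·+1^1 = -1.
(a,b)_7: α=7, u≡6; β=4, v≡4 (mod 7); (6|7)=-1, (4|7)=+1; sign (−1)^0·-1^4·+1^7 = +1.
(-25935, 3705 / ℚ) ramifies at {5, 13}: a division algebra.

[5, 13]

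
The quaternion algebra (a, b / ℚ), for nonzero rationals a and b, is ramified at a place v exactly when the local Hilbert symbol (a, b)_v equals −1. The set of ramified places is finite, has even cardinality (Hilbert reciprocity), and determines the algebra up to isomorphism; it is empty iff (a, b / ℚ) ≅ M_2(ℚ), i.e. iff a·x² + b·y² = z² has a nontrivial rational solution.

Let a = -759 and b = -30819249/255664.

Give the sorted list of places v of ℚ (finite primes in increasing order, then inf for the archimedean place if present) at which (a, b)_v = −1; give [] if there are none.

[11, inf]

Mod squares: a ≡ -759, b ≡ -779. Check v ∈ {∞, 2, 3, 11, 17, 19, 23, 29, 41}.
v=11: a=11^1·(≡8), b=11^0·(≡6) mod 11; (8|11)=-1, (6|11)=-1; (−1)^{1·0·5}·(-1)^0·(-1)^1 = -1.
v=17: a=17^0·(≡6), b=17^4·(≡5) mod 17; (6|17)=-1, (5|17)=-1; (−1)^{0·4·8}·(-1)^4·(-1)^0 = +1.
v=23: a=23^1·(≡13), b=23^0·(≡2) mod 23; (13|23)=+1, (2|23)=+1; (−1)^{1·0·11}·(+1)^0·(+1)^1 = +1.
v=41: a=41^0·(≡20), b=41^1·(≡3) mod 41; (20|41)=+1, (3|41)=-1; (−1)^{0·1·20}·(+1)^1·(-1)^0 = +1.
v=3: a=3^1·(≡2), b=3^2·(≡1) mod 3; (2|3)=-1, (1|3)=+1; (−1)^{1·2·1}·(-1)^2·(+1)^1 = +1.
v=∞: -759 < 0 and -779 < 0  ⇒  (a,b)_∞ = -1.
v=29: a=29^0·(≡24), b=29^-2·(≡13) mod 29; (24|29)=+1, (13|29)=+1; (−1)^{0·-2·14}·(+1)^-2·(+1)^0 = +1.
v=19: a=19^0·(≡1), b=19^-1·(≡6) mod 19; (1|19)=+1, (6|19)=+1; (−1)^{0·-1·9}·(+1)^-1·(+1)^0 = +1.
v=2: v_2(a)=0, v_2(b)=-4; units ≡ 1, 5 (mod 8); ε·ε+αω+βω = 0·0+0·1+-4·0 ≡ 0  ⇒  (a,b)_2 = +1.
(-759, -779 / ℚ) ramifies at {11, ∞}: a division algebra.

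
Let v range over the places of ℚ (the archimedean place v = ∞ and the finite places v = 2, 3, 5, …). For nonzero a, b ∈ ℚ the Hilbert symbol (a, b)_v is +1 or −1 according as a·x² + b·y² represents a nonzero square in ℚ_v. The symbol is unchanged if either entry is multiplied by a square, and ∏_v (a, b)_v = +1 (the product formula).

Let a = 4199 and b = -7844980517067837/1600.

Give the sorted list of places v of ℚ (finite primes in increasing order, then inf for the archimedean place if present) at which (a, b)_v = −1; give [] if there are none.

[2, 3, 11, 19]

(a, b) ≡ (4199, -7293) mod (ℚ^×)²; places V = {2, 3, 5, 11, 13, 17, 19, ∞}.
(a,b)_17: α=1, u≡9; β=3, v≡2 (mod 17); (9|17)=+1, (2|17)=+1; sign (−1)^0·+1^3·+1^1 = +1.
(a,b)_5: α=0, u≡4; β=-2, v≡2 (mod 5); (4|5)=+1, (2|5)=-1; sign (−1)^0·+1^-2·-1^0 = +1.
(a,b)_13: α=1, u≡11; β=5, v≡11 (mod 13); (11|13)=-1, (11|13)=-1; sign (−1)^0·-1^5·-1^1 = +1.
(a,b)_∞: sgn(4199)=+, sgn(-7293)=−, so +1.
(a,b)_3: α=0, u≡2; β=1, v≡2 (mod 3); (2|3)=-1, (2|3)=-1; sign (−1)^0·-1^1·-1^0 = -1.
(a,b)_11: α=0, u≡8; β=1, v≡8 (mod 11); (8|11)=-1, (8|11)=-1; sign (−1)^0·-1^1·-1^0 = -1.
(a,b)_2: α=0, β=-6; u≡7, v≡3 (mod 8); ε(u)ε(v)=1·1, αω(v)=0·1, βω(u)=-6·0; sum ≡ 1  ⇒  -1.
(a,b)_19: α=1, u≡12; β=4, v≡12 (mod 19); (12|19)=-1, (12|19)=-1; sign (−1)^0·-1^4·-1^1 = -1.
Ram(4199, -7293) = {2, 3, 11, 19}; no ℚ_2-point on the conic.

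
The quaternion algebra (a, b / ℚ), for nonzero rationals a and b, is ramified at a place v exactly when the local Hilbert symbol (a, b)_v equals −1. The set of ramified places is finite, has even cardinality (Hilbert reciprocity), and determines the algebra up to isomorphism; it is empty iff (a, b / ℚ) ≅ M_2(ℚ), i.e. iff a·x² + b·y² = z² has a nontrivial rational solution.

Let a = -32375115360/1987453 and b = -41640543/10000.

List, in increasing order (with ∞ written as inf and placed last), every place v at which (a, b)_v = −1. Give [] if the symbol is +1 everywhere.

(a, b) ≡ (-165230, -1927) mod (ℚ^×)²; places V = {2, 3, 5, 7, 13, 17, 19, 23, 31, 41, 47, ∞}.
(a,b)_23: α=-2, u≡2; β=0, v≡11 (mod 23); (2|23)=+1, (11|23)=-1; sign (−1)^0·+1^0·-1^-2 = +1.
(a,b)_3: α=2, u≡1; β=2, v≡2 (mod 3); (1|3)=+1, (2|3)=-1; sign (−1)^0·+1^2·-1^2 = +1.
(a,b)_13: α=-1, u≡10; β=0, v≡10 (mod 13); (10|13)=+1, (10|13)=+1; sign (−1)^0·+1^0·+1^-1 = +1.
(a,b)_41: α=1, u≡15; β=1, v≡3 (mod 41); (15|41)=-1, (3|41)=-1; sign (−1)^0·-1^1·-1^1 = +1.
(a,b)_31: α=1, u≡16; β=0, v≡27 (mod 31); (16|31)=+1, (27|31)=-1; sign (−1)^0·+1^0·-1^1 = -1.
(a,b)_7: α=2, u≡3; β=4, v≡6 (mod 7); (3|7)=-1, (6|7)=-1; sign (−1)^0·-1^4·-1^2 = +1.
(a,b)_19: α=2, u≡3; β=0, v≡11 (mod 19); (3|19)=-1, (11|19)=+1; sign (−1)^0·-1^0·+1^2 = +1.
(a,b)_17: α=-2, u≡14; β=0, v≡14 (mod 17); (14|17)=-1, (14|17)=-1; sign (−1)^0·-1^0·-1^-2 = +1.
(a,b)_2: α=5, β=-4; u≡1, v≡1 (mod 8); ε(u)ε(v)=0·0, αω(v)=5·0, βω(u)=-4·0; sum ≡ 0  ⇒  +1.
(a,b)_5: α=1, u≡1; β=-4, v≡2 (mod 5); (1|5)=+1, (2|5)=-1; sign (−1)^0·+1^-4·-1^1 = -1.
(a,b)_∞: sgn(-165230)=−, sgn(-1927)=−, so -1.
(a,b)_47: α=0, u≡44; β=1, v≡6 (mod 47); (44|47)=-1, (6|47)=+1; sign (−1)^0·-1^1·+1^0 = -1.
(-165230, -1927 / ℚ) ramifies at {5, 31, 47, ∞}: a division algebra.

[5, 31, 47, inf]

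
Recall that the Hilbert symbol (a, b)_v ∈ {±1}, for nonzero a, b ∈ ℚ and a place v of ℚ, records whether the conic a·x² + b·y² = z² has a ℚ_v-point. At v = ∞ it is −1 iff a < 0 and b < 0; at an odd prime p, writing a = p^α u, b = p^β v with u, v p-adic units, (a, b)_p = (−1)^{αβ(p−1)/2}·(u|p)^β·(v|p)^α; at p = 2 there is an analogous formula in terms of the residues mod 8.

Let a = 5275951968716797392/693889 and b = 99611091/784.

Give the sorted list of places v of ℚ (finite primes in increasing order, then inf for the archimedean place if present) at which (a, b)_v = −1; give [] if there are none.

Mod squares: a ≡ 1333, b ≡ 30659. Check v ∈ {∞, 2, 3, 7, 17, 19, 23, 31, 43}.
v=17: a=17^-2·(≡12), b=17^0·(≡8) mod 17; (12|17)=-1, (8|17)=+1; (−1)^{-2·0·8}·(-1)^0·(+1)^-2 = +1.
v=23: a=23^2·(≡22), b=23^1·(≡20) mod 23; (22|23)=-1, (20|23)=-1; (−1)^{2·1·11}·(-1)^1·(-1)^2 = -1.
v=2: v_2(a)=4, v_2(b)=-4; units ≡ 5, 3 (mod 8); ε·ε+αω+βω = 0·1+4·1+-4·1 ≡ 0  ⇒  (a,b)_2 = +1.
v=43: a=43^3·(≡6), b=43^1·(≡17) mod 43; (6|43)=+1, (17|43)=+1; (−1)^{3·1·21}·(+1)^1·(+1)^3 = -1.
v=7: a=7^-4·(≡5), b=7^-2·(≡3) mod 7; (5|7)=-1, (3|7)=-1; (−1)^{-4·-2·3}·(-1)^-2·(-1)^-4 = +1.
v=19: a=19^2·(≡18), b=19^2·(≡14) mod 19; (18|19)=-1, (14|19)=-1; (−1)^{2·2·9}·(-1)^2·(-1)^2 = +1.
v=31: a=31^3·(≡26), b=31^1·(≡2) mod 31; (26|31)=-1, (2|31)=+1; (−1)^{3·1·15}·(-1)^1·(+1)^3 = +1.
v=3: a=3^6·(≡1), b=3^2·(≡2) mod 3; (1|3)=+1, (2|3)=-1; (−1)^{6·2·1}·(+1)^2·(-1)^6 = +1.
v=∞: 1333 > 0 and 30659 > 0  ⇒  (a,b)_∞ = +1.
(1333, 30659 / ℚ) ramifies at {23, 43}: a division algebra.

[23, 43]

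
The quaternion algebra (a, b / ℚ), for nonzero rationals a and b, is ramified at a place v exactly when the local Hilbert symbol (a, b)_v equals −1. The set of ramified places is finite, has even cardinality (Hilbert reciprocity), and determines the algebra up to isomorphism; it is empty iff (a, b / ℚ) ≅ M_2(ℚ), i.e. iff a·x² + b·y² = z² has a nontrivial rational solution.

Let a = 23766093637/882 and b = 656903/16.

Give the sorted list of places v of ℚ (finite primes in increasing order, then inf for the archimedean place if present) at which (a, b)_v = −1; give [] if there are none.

(a, b) ≡ (26, 23) mod (ℚ^×)²; places V = {2, 3, 7, 11, 13, 23, ∞}.
(a,b)_23: α=2, u≡3; β=1, v≡4 (mod 23); (3|23)=+1, (4|23)=+1; sign (−1)^0·+1^1·+1^2 = +1.
(a,b)_∞: sgn(26)=+, sgn(23)=+, so +1.
(a,b)_3: α=-2, u≡2; β=0, v≡2 (mod 3); (2|3)=-1, (2|3)=-1; sign (−1)^0·-1^0·-1^-2 = +1.
(a,b)_2: α=-1, β=-4; u≡5, v≡7 (mod 8); ε(u)ε(v)=0·1, αω(v)=-1·0, βω(u)=-4·1; sum ≡ 0  ⇒  +1.
(a,b)_7: α=-2, u≡5; β=0, v≡1 (mod 7); (5|7)=-1, (1|7)=+1; sign (−1)^0·-1^0·+1^-2 = +1.
(a,b)_11: α=2, u≡5; β=0, v≡1 (mod 11); (5|11)=+1, (1|11)=+1; sign (−1)^0·+1^0·+1^2 = +1.
(a,b)_13: α=5, u≡8; β=4, v≡12 (mod 13); (8|13)=-1, (12|13)=+1; sign (−1)^0·-1^4·+1^5 = +1.
Ram(a, b) = ∅: the form 26·x² + 23·y² − z² is isotropic over every ℚ_v, so by Hasse–Minkowski it is isotropic over ℚ.

[]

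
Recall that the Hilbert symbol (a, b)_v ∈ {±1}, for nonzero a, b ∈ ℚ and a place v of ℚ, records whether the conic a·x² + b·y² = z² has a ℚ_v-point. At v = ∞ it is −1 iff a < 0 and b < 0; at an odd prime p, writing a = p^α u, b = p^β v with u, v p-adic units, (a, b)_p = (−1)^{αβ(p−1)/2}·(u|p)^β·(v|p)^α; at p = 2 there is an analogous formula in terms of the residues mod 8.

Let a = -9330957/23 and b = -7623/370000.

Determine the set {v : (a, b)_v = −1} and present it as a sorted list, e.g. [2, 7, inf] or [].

(a, b) ≡ (-2649531, -259) mod (ℚ^×)²; places V = {2, 3, 5, 7, 11, 19, 23, 37, 43, 47, ∞}.
(a,b)_47: α=1, u≡6; β=0, v≡20 (mod 47); (6|47)=+1, (20|47)=-1; sign (−1)^0·+1^0·-1^1 = -1.
(a,b)_3: α=5, u≡2; β=2, v≡2 (mod 3); (2|3)=-1, (2|3)=-1; sign (−1)^0·-1^2·-1^5 = -1.
(a,b)_∞: sgn(-2649531)=−, sgn(-259)=−, so -1.
(a,b)_43: α=1, u≡29; β=0, v≡18 (mod 43); (29|43)=-1, (18|43)=-1; sign (−1)^0·-1^0·-1^1 = -1.
(a,b)_5: α=0, u≡1; β=-4, v≡1 (mod 5); (1|5)=+1, (1|5)=+1; sign (−1)^0·+1^-4·+1^0 = +1.
(a,b)_19: α=1, u≡7; β=0, v≡7 (mod 19); (7|19)=+1, (7|19)=+1; sign (−1)^0·+1^0·+1^1 = +1.
(a,b)_23: α=-1, u≡5; β=0, v≡10 (mod 23); (5|23)=-1, (10|23)=-1; sign (−1)^0·-1^0·-1^-1 = -1.
(a,b)_2: α=0, β=-4; u≡5, v≡5 (mod 8); ε(u)ε(v)=0·0, αω(v)=0·1, βω(u)=-4·1; sum ≡ 0  ⇒  +1.
(a,b)_37: α=0, u≡8; β=-1, v≡11 (mod 37); (8|37)=-1, (11|37)=+1; sign (−1)^0·-1^-1·+1^0 = -1.
(a,b)_11: α=0, u≡2; β=2, v≡9 (mod 11); (2|11)=-1, (9|11)=+1; sign (−1)^0·-1^2·+1^0 = +1.
(a,b)_7: α=0, u≡4; β=1, v≡3 (mod 7); (4|7)=+1, (3|7)=-1; sign (−1)^0·+1^1·-1^0 = +1.
|Ram(-2649531, -259)| = 6, even; anisotropic at {3, 23, 37, 43, 47, ∞}.

[3, 23, 37, 43, 47, inf]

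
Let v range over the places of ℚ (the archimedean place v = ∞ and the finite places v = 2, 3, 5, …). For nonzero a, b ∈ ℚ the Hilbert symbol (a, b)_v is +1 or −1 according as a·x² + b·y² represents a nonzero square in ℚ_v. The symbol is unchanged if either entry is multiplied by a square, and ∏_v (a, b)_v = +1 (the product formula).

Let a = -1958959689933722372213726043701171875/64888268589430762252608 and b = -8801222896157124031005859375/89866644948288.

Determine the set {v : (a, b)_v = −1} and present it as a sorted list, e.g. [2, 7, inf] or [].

[5, 11, 23, inf]

Mod squares: a ≡ -142672264735, b ≡ -10015603. Check v ∈ {∞, 2, 3, 5, 7, 11, 13, 19, 23, 37, 41, 43, 53}.
v=19: a=19^1·(≡1), b=19^1·(≡2) mod 19; (1|19)=+1, (2|19)=-1; (−1)^{1·1·9}·(+1)^1·(-1)^1 = +1.
v=5: a=5^19·(≡2), b=5^12·(≡3) mod 5; (2|5)=-1, (3|5)=-1; (−1)^{19·12·2}·(-1)^12·(-1)^19 = -1.
v=53: a=53^-6·(≡44), b=53^-4·(≡12) mod 53; (44|53)=+1, (12|53)=-1; (−1)^{-6·-4·26}·(+1)^-4·(-1)^-6 = +1.
v=3: a=3^-6·(≡2), b=3^-4·(≡2) mod 3; (2|3)=-1, (2|3)=-1; (−1)^{-6·-4·1}·(-1)^-4·(-1)^-6 = +1.
v=37: a=37^3·(≡24), b=37^2·(≡36) mod 37; (24|37)=-1, (36|37)=+1; (−1)^{3·2·18}·(-1)^2·(+1)^3 = +1.
v=13: a=13^-7·(≡3), b=13^-3·(≡9) mod 13; (3|13)=+1, (9|13)=+1; (−1)^{-7·-3·6}·(+1)^-3·(+1)^-7 = +1.
v=∞: -142672264735 < 0 and -10015603 < 0  ⇒  (a,b)_∞ = -1.
v=11: a=11^3·(≡3), b=11^2·(≡8) mod 11; (3|11)=+1, (8|11)=-1; (−1)^{3·2·5}·(+1)^2·(-1)^3 = -1.
v=43: a=43^1·(≡7), b=43^1·(≡40) mod 43; (7|43)=-1, (40|43)=+1; (−1)^{1·1·21}·(-1)^1·(+1)^1 = +1.
v=41: a=41^1·(≡33), b=41^1·(≡8) mod 41; (33|41)=+1, (8|41)=+1; (−1)^{1·1·20}·(+1)^1·(+1)^1 = +1.
v=7: a=7^11·(≡6), b=7^10·(≡2) mod 7; (6|7)=-1, (2|7)=+1; (−1)^{11·10·3}·(-1)^10·(+1)^11 = +1.
v=23: a=23^1·(≡7), b=23^1·(≡5) mod 23; (7|23)=-1, (5|23)=-1; (−1)^{1·1·11}·(-1)^1·(-1)^1 = -1.
v=2: v_2(a)=-6, v_2(b)=-6; units ≡ 1, 5 (mod 8); ε·ε+αω+βω = 0·0+-6·1+-6·0 ≡ 0  ⇒  (a,b)_2 = +1.
Ram(-142672264735, -10015603) = {5, 11, 23, ∞}; no ℚ_5-point on the conic.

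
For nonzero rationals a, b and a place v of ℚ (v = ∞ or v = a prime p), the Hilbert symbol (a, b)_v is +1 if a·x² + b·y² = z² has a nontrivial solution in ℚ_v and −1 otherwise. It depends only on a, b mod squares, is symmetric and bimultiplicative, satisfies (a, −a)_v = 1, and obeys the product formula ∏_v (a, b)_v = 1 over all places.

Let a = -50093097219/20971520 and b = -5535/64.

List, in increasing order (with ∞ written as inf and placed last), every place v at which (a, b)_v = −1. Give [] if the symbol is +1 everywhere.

(a, b) ≡ (-3895, -615) mod (ℚ^×)²; places V = {2, 3, 5, 11, 19, 41, ∞}.
(a,b)_11: α=2, u≡2; β=0, v≡1 (mod 11); (2|11)=-1, (1|11)=+1; sign (−1)^0·-1^0·+1^2 = +1.
(a,b)_2: α=-22, β=-6; u≡1, v≡1 (mod 8); ε(u)ε(v)=0·0, αω(v)=-22·0, βω(u)=-6·0; sum ≡ 0  ⇒  +1.
(a,b)_41: α=1, u≡35; β=1, v≡28 (mod 41); (35|41)=-1, (28|41)=-1; sign (−1)^0·-1^1·-1^1 = +1.
(a,b)_5: α=-1, u≡4; β=1, v≡2 (mod 5); (4|5)=+1, (2|5)=-1; sign (−1)^0·+1^1·-1^-1 = -1.
(a,b)_3: α=12, u≡2; β=3, v≡2 (mod 3); (2|3)=-1, (2|3)=-1; sign (−1)^0·-1^3·-1^12 = -1.
(a,b)_∞: sgn(-3895)=−, sgn(-615)=−, so -1.
(a,b)_19: α=1, u≡4; β=0, v≡10 (mod 19); (4|19)=+1, (10|19)=-1; sign (−1)^0·+1^0·-1^1 = -1.
Ram(-3895, -615) = {3, 5, 19, ∞}; no ℚ_3-point on the conic.

[3, 5, 19, inf]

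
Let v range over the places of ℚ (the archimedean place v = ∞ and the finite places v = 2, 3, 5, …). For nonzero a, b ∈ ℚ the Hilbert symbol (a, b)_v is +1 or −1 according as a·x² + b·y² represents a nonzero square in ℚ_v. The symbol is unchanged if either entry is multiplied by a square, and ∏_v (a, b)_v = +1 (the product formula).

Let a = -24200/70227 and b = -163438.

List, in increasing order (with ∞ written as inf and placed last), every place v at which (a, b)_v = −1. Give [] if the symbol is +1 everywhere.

Mod squares: a ≡ -6, b ≡ -163438. Check v ∈ {∞, 2, 3, 5, 11, 17, 19, 23}.
v=2: v_2(a)=3, v_2(b)=1; units ≡ 5, 1 (mod 8); ε·ε+αω+βω = 0·0+3·0+1·1 ≡ 1  ⇒  (a,b)_2 = -1.
v=11: a=11^2·(≡3), b=11^1·(≡3) mod 11; (3|11)=+1, (3|11)=+1; (−1)^{2·1·5}·(+1)^1·(+1)^2 = +1.
v=∞: -6 < 0 and -163438 < 0  ⇒  (a,b)_∞ = -1.
v=19: a=19^0·(≡2), b=19^1·(≡5) mod 19; (2|19)=-1, (5|19)=+1; (−1)^{0·1·9}·(-1)^1·(+1)^0 = -1.
v=17: a=17^-2·(≡5), b=17^1·(≡8) mod 17; (5|17)=-1, (8|17)=+1; (−1)^{-2·1·8}·(-1)^1·(+1)^-2 = -1.
v=5: a=5^2·(≡1), b=5^0·(≡2) mod 5; (1|5)=+1, (2|5)=-1; (−1)^{2·0·2}·(+1)^0·(-1)^2 = +1.
v=3: a=3^-5·(≡1), b=3^0·(≡2) mod 3; (1|3)=+1, (2|3)=-1; (−1)^{-5·0·1}·(+1)^0·(-1)^-5 = -1.
v=23: a=23^0·(≡11), b=23^1·(≡1) mod 23; (11|23)=-1, (1|23)=+1; (−1)^{0·1·11}·(-1)^1·(+1)^0 = -1.
Ram(-6, -163438) = {2, 3, 17, 19, 23, ∞}; no ℚ_2-point on the conic.

[2, 3, 17, 19, 23, inf]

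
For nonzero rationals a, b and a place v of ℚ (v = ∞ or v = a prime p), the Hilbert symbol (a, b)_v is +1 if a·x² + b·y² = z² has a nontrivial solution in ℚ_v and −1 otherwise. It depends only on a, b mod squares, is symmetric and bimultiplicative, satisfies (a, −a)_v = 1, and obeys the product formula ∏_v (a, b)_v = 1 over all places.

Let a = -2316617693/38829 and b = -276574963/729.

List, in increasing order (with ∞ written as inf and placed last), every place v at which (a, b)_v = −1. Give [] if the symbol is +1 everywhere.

[3, 7, 31, inf]

(a, b) ≡ (-210273, -4123) mod (ℚ^×)²; places V = {2, 3, 7, 13, 17, 19, 31, 37, 43, ∞}.
(a,b)_7: α=-1, u≡3; β=3, v≡3 (mod 7); (3|7)=-1, (3|7)=-1; sign (−1)^1·-1^3·-1^-1 = -1.
(a,b)_3: α=-1, u≡1; β=-6, v≡2 (mod 3); (1|3)=+1, (2|3)=-1; sign (−1)^0·+1^-6·-1^-1 = -1.
(a,b)_2: α=0, β=0; u≡7, v≡5 (mod 8); ε(u)ε(v)=1·0, αω(v)=0·1, βω(u)=0·0; sum ≡ 0  ⇒  +1.
(a,b)_13: α=2, u≡6; β=0, v≡11 (mod 13); (6|13)=-1, (11|13)=-1; sign (−1)^0·-1^0·-1^2 = +1.
(a,b)_43: α=-2, u≡6; β=0, v≡19 (mod 43); (6|43)=+1, (19|43)=-1; sign (−1)^0·+1^0·-1^-2 = +1.
(a,b)_17: α=1, u≡14; β=0, v≡4 (mod 17); (14|17)=-1, (4|17)=+1; sign (−1)^0·-1^0·+1^1 = +1.
(a,b)_37: α=2, u≡23; β=2, v≡4 (mod 37); (23|37)=-1, (4|37)=+1; sign (−1)^0·-1^2·+1^2 = +1.
(a,b)_31: α=1, u≡3; β=1, v≡23 (mod 31); (3|31)=-1, (23|31)=-1; sign (−1)^1·-1^1·-1^1 = -1.
(a,b)_∞: sgn(-210273)=−, sgn(-4123)=−, so -1.
(a,b)_19: α=1, u≡15; β=1, v≡1 (mod 19); (15|19)=-1, (1|19)=+1; sign (−1)^1·-1^1·+1^1 = +1.
Ram(-210273, -4123) = {3, 7, 31, ∞}; no ℚ_3-point on the conic.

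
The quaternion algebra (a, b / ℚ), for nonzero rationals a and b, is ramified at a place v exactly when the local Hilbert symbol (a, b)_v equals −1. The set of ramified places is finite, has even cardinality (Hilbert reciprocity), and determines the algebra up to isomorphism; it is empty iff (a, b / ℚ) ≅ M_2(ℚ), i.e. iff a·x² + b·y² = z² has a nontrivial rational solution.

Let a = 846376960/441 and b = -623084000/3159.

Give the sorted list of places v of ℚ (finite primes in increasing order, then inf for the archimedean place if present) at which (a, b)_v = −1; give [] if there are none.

Mod squares: a ≡ 715, b ≡ -4290. Check v ∈ {∞, 2, 3, 5, 7, 11, 13, 17}.
v=2: v_2(a)=12, v_2(b)=5; units ≡ 3, 7 (mod 8); ε·ε+αω+βω = 1·1+12·0+5·1 ≡ 0  ⇒  (a,b)_2 = +1.
v=13: a=13^1·(≡4), b=13^-1·(≡8) mod 13; (4|13)=+1, (8|13)=-1; (−1)^{1·-1·6}·(+1)^-1·(-1)^1 = -1.
v=11: a=11^1·(≡10), b=11^1·(≡8) mod 11; (10|11)=-1, (8|11)=-1; (−1)^{1·1·5}·(-1)^1·(-1)^1 = -1.
v=5: a=5^1·(≡2), b=5^3·(≡2) mod 5; (2|5)=-1, (2|5)=-1; (−1)^{1·3·2}·(-1)^3·(-1)^1 = +1.
v=∞: 715 > 0 and -4290 < 0  ⇒  (a,b)_∞ = +1.
v=17: a=17^2·(≡1), b=17^2·(≡3) mod 17; (1|17)=+1, (3|17)=-1; (−1)^{2·2·8}·(+1)^2·(-1)^2 = +1.
v=3: a=3^-2·(≡1), b=3^-5·(≡1) mod 3; (1|3)=+1, (1|3)=+1; (−1)^{-2·-5·1}·(+1)^-5·(+1)^-2 = +1.
v=7: a=7^-2·(≡1), b=7^2·(≡2) mod 7; (1|7)=+1, (2|7)=+1; (−1)^{-2·2·3}·(+1)^2·(+1)^-2 = +1.
|Ram(715, -4290)| = 2, even; anisotropic at {11, 13}.

[11, 13]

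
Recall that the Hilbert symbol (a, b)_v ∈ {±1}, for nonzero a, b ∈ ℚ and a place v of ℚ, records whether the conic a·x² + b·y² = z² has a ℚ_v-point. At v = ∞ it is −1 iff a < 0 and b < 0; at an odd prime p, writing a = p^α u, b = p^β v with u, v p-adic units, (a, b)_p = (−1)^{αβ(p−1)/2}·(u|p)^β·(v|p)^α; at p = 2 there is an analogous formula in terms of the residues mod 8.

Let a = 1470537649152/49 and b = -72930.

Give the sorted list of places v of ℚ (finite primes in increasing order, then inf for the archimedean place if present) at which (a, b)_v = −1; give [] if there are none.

[5, 17]

(a, b) ≡ (3, -72930) mod (ℚ^×)²; places V = {2, 3, 5, 7, 11, 13, 17, ∞}.
(a,b)_11: α=2, u≡9; β=1, v≡3 (mod 11); (9|11)=+1, (3|11)=+1; sign (−1)^0·+1^1·+1^2 = +1.
(a,b)_∞: sgn(3)=+, sgn(-72930)=−, so +1.
(a,b)_13: α=2, u≡4; β=1, v≡6 (mod 13); (4|13)=+1, (6|13)=-1; sign (−1)^0·+1^1·-1^2 = +1.
(a,b)_3: α=5, u≡1; β=1, v≡2 (mod 3); (1|3)=+1, (2|3)=-1; sign (−1)^1·+1^1·-1^5 = +1.
(a,b)_2: α=10, β=1; u≡3, v≡7 (mod 8); ε(u)ε(v)=1·1, αω(v)=10·0, βω(u)=1·1; sum ≡ 0  ⇒  +1.
(a,b)_7: α=-2, u≡5; β=0, v≡3 (mod 7); (5|7)=-1, (3|7)=-1; sign (−1)^0·-1^0·-1^-2 = +1.
(a,b)_5: α=0, u≡3; β=1, v≡4 (mod 5); (3|5)=-1, (4|5)=+1; sign (−1)^0·-1^1·+1^0 = -1.
(a,b)_17: α=2, u≡3; β=1, v≡11 (mod 17); (3|17)=-1, (11|17)=-1; sign (−1)^0·-1^1·-1^2 = -1.
(3, -72930 / ℚ) ramifies at {5, 17}: a division algebra.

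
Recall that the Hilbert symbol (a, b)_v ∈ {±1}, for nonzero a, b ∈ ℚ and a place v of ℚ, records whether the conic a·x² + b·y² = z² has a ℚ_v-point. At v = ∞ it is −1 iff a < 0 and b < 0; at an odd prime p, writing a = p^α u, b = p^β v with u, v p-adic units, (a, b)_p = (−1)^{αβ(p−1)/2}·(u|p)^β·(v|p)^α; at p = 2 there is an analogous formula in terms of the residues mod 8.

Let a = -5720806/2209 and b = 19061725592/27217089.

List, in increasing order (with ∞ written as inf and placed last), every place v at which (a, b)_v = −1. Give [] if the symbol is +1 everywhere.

(a, b) ≡ (-3094, 182) mod (ℚ^×)²; places V = {2, 3, 7, 13, 17, 37, 43, 47, ∞}.
(a,b)_43: α=2, u≡27; β=2, v≡9 (mod 43); (27|43)=-1, (9|43)=+1; sign (−1)^0·-1^2·+1^2 = +1.
(a,b)_37: α=0, u≡8; β=-2, v≡27 (mod 37); (8|37)=-1, (27|37)=+1; sign (−1)^0·-1^-2·+1^0 = +1.
(a,b)_2: α=1, β=3; u≡5, v≡3 (mod 8); ε(u)ε(v)=0·1, αω(v)=1·1, βω(u)=3·1; sum ≡ 0  ⇒  +1.
(a,b)_13: α=1, u≡12; β=1, v≡3 (mod 13); (12|13)=+1, (3|13)=+1; sign (−1)^0·+1^1·+1^1 = +1.
(a,b)_∞: sgn(-3094)=−, sgn(182)=+, so +1.
(a,b)_7: α=1, u≡5; β=3, v≡3 (mod 7); (5|7)=-1, (3|7)=-1; sign (−1)^1·-1^3·-1^1 = -1.
(a,b)_47: α=-2, u≡34; β=-2, v≡31 (mod 47); (34|47)=+1, (31|47)=-1; sign (−1)^0·+1^-2·-1^-2 = +1.
(a,b)_17: α=1, u≡3; β=2, v≡11 (mod 17); (3|17)=-1, (11|17)=-1; sign (−1)^0·-1^2·-1^1 = -1.
(a,b)_3: α=0, u≡2; β=-2, v≡2 (mod 3); (2|3)=-1, (2|3)=-1; sign (−1)^0·-1^-2·-1^0 = +1.
(-3094, 182 / ℚ) ramifies at {7, 17}: a division algebra.

[7, 17]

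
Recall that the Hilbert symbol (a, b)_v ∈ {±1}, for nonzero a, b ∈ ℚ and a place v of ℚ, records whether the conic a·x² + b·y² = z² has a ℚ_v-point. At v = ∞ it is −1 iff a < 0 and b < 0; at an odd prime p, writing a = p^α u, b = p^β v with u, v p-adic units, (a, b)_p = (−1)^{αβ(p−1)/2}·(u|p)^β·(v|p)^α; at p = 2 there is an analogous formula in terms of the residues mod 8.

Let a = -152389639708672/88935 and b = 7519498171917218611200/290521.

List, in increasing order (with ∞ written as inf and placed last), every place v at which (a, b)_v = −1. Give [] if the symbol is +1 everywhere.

[2, 5, 31, 43]

Mod squares: a ≡ -870, b ≡ 1333. Check v ∈ {∞, 2, 3, 5, 7, 11, 19, 29, 31, 43}.
v=29: a=29^1·(≡1), b=29^2·(≡5) mod 29; (1|29)=+1, (5|29)=+1; (−1)^{1·2·14}·(+1)^2·(+1)^1 = +1.
v=2: v_2(a)=13, v_2(b)=24; units ≡ 5, 5 (mod 8); ε·ε+αω+βω = 0·0+13·1+24·1 ≡ 1  ⇒  (a,b)_2 = -1.
v=∞: -870 < 0 and 1333 > 0  ⇒  (a,b)_∞ = +1.
v=31: a=31^2·(≡12), b=31^3·(≡6) mod 31; (12|31)=-1, (6|31)=-1; (−1)^{2·3·15}·(-1)^3·(-1)^2 = -1.
v=19: a=19^2·(≡1), b=19^0·(≡10) mod 19; (1|19)=+1, (10|19)=-1; (−1)^{2·0·9}·(+1)^0·(-1)^2 = +1.
v=43: a=43^2·(≡2), b=43^3·(≡4) mod 43; (2|43)=-1, (4|43)=+1; (−1)^{2·3·21}·(-1)^3·(+1)^2 = -1.
v=11: a=11^-2·(≡7), b=11^-2·(≡7) mod 11; (7|11)=-1, (7|11)=-1; (−1)^{-2·-2·5}·(-1)^-2·(-1)^-2 = +1.
v=3: a=3^-1·(≡1), b=3^2·(≡1) mod 3; (1|3)=+1, (1|3)=+1; (−1)^{-1·2·1}·(+1)^2·(+1)^-1 = +1.
v=7: a=7^-2·(≡6), b=7^-4·(≡3) mod 7; (6|7)=-1, (3|7)=-1; (−1)^{-2·-4·3}·(-1)^-4·(-1)^-2 = +1.
v=5: a=5^-1·(≡4), b=5^2·(≡3) mod 5; (4|5)=+1, (3|5)=-1; (−1)^{-1·2·2}·(+1)^2·(-1)^-1 = -1.
|Ram(-870, 1333)| = 4, even; anisotropic at {2, 5, 31, 43}.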